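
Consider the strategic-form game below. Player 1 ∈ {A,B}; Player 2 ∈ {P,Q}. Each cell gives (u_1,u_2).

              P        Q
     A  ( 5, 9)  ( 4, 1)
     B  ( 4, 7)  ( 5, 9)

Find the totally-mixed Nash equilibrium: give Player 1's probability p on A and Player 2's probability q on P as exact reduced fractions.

P1 indiff ⇒ q·5+(1-q)·4 = q·4+(1-q)·5 ⇒ q(1) = (1-q)(1) ⇒ q = 1/2
P2 indiff ⇒ p·9+(1-p)·7 = p·1+(1-p)·9 ⇒ p(8) = (1-p)(2) ⇒ p = 1/5

P1 mixes 1/5 on A; P2 mixes 1/2 on P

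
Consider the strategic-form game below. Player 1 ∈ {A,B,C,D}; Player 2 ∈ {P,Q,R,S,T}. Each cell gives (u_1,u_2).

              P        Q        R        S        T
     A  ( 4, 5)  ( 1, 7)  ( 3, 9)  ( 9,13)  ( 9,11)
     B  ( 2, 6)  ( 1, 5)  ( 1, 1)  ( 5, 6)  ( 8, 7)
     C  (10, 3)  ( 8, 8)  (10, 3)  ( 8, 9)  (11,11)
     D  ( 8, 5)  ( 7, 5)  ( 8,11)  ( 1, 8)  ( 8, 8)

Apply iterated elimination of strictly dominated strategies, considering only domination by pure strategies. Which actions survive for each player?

Survivors P1:{A,C} P2:{S,T}

P1 drop B (C beats it: P:10>2 Q:8>1 R:10>1 S:8>5 T:11>8)
P1 drop D (C beats it: P:10>8 Q:8>7 R:10>8 S:8>1 T:11>8)
P2 drop P (Q beats it: A:7>5 C:8>3)
P2 drop Q (S beats it: A:13>7 C:9>8)
P2 drop R (S beats it: A:13>9 C:9>3)
P1→{A,C} P2→{S,T}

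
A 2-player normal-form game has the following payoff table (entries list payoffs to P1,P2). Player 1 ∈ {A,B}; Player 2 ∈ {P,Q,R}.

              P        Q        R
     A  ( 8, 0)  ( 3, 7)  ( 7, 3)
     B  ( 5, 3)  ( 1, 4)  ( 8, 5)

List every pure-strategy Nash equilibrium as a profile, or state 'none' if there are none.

NE set: (A,Q), (B,R)

(A,P): not NE [P2→Q gives 7>0]
(A,Q): NE
(A,R): not NE [P1→B gives 8>7; P2→Q gives 7>3]
(B,P): not NE [P1→A gives 8>5; P2→R gives 5>3]
(B,Q): not NE [P1→A gives 3>1; P2→R gives 5>4]
(B,R): NE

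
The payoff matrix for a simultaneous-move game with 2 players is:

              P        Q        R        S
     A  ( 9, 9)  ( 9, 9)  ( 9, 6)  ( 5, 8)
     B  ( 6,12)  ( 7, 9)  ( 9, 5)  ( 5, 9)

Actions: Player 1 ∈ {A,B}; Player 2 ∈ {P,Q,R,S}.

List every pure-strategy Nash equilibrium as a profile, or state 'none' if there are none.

NE set: (A,P), (A,Q)

(A,P): NE
(A,Q): NE
(A,R): not NE [P2→Q gives 9>6]
(A,S): not NE [P2→Q gives 9>8]
(B,P): not NE [P1→A gives 9>6]
(B,Q): not NE [P1→A gives 9>7; P2→P gives 12>9]
(B,R): not NE [P2→P gives 12>5]
(B,S): not NE [P2→P gives 12>9]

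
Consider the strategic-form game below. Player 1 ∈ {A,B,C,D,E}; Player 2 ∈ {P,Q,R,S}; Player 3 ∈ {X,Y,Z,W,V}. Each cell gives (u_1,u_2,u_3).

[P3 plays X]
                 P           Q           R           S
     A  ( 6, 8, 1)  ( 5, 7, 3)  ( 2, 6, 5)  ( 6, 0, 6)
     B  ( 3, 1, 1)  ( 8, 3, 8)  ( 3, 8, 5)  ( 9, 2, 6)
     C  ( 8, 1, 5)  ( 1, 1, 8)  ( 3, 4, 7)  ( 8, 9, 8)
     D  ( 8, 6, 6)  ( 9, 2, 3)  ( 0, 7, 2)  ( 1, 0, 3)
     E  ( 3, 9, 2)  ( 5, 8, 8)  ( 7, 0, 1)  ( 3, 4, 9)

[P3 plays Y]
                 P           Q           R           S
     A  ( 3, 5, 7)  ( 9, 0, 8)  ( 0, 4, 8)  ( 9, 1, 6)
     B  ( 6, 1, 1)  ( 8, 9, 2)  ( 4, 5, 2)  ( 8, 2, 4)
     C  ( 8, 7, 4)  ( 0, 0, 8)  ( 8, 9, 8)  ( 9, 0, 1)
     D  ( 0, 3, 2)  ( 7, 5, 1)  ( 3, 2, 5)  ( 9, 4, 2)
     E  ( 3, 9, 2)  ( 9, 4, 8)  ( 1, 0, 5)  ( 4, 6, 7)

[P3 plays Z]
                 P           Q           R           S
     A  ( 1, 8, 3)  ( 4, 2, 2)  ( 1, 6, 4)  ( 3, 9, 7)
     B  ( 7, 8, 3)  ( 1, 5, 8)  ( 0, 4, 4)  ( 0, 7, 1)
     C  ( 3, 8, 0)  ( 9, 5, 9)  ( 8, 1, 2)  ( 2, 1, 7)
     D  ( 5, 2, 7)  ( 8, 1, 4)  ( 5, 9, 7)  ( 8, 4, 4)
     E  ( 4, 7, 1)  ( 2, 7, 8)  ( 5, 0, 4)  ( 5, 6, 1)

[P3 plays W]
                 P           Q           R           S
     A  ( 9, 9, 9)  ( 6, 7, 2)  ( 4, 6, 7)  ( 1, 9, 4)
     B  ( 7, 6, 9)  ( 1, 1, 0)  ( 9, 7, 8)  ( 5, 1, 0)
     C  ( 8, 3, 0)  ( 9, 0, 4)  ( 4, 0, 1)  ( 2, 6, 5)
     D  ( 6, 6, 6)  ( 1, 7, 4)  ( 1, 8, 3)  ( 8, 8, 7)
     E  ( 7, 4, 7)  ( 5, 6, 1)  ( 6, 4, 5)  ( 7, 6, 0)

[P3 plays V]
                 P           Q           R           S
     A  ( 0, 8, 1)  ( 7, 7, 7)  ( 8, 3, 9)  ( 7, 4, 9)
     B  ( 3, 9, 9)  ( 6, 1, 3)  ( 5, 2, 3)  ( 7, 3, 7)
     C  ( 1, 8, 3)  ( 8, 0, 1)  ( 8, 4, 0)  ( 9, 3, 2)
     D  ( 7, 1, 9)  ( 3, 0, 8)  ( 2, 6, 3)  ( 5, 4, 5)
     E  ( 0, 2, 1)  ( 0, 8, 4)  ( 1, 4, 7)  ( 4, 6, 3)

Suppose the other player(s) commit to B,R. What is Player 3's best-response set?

P3 best: {W}

u_3(X vs B,R) = 5
u_3(Y vs B,R) = 2
u_3(Z vs B,R) = 4
u_3(W vs B,R) = 8
u_3(V vs B,R) = 3
max payoff 8 at {W}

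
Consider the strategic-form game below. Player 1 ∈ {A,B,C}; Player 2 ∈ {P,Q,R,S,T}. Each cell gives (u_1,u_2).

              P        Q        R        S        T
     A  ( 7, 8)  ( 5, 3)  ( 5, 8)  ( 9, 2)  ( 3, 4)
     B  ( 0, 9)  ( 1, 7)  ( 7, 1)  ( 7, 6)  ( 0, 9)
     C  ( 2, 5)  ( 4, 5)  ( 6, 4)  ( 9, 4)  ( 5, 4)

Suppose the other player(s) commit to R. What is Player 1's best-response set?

u_1(A vs R) = 5
u_1(B vs R) = 7
u_1(C vs R) = 6
max payoff 7 at {B}

argmax u_1 = {B}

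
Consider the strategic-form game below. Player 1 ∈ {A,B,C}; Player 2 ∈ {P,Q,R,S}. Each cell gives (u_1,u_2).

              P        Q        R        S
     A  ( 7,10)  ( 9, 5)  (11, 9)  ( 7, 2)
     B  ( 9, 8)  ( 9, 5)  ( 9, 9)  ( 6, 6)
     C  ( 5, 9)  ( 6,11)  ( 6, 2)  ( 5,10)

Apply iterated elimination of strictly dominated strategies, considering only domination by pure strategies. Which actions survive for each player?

P1 drop C (A beats it: P:7>5 Q:9>6 R:11>6 S:7>5)
P2 drop Q (P beats it: A:10>5 B:8>5)
P2 drop S (P beats it: A:10>2 B:8>6)
P1→{A,B} P2→{P,R}

Survivors P1:{A,B} P2:{P,R}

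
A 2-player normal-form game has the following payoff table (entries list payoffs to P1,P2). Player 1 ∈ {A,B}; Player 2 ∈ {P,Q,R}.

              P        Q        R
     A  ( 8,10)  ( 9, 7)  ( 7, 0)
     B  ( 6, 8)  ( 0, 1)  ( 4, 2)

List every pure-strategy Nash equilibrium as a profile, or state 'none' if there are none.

Nash profiles: (A,P)

(A,P): NE
(A,Q): not NE [P2→P gives 10>7]
(A,R): not NE [P2→P gives 10>0]
(B,P): not NE [P1→A gives 8>6]
(B,Q): not NE [P1→A gives 9>0; P2→P gives 8>1]
(B,R): not NE [P1→A gives 7>4; P2→P gives 8>2]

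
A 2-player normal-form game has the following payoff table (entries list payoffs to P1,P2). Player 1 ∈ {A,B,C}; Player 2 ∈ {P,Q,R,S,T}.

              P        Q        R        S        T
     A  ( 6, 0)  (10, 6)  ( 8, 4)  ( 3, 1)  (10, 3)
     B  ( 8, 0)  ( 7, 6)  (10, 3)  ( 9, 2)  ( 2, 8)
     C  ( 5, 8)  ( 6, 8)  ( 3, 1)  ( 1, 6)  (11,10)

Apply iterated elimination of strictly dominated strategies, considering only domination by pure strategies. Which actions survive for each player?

Survivors P1:{A,C} P2:{Q,T}

P2 drop P (T beats it: A:3>0 B:8>0 C:10>8)
P2 drop R (Q beats it: A:6>4 B:6>3 C:8>1)
P2 drop S (Q beats it: A:6>1 B:6>2 C:8>6)
P1 drop B (A beats it: Q:10>7 T:10>2)
P1→{A,C} P2→{Q,T}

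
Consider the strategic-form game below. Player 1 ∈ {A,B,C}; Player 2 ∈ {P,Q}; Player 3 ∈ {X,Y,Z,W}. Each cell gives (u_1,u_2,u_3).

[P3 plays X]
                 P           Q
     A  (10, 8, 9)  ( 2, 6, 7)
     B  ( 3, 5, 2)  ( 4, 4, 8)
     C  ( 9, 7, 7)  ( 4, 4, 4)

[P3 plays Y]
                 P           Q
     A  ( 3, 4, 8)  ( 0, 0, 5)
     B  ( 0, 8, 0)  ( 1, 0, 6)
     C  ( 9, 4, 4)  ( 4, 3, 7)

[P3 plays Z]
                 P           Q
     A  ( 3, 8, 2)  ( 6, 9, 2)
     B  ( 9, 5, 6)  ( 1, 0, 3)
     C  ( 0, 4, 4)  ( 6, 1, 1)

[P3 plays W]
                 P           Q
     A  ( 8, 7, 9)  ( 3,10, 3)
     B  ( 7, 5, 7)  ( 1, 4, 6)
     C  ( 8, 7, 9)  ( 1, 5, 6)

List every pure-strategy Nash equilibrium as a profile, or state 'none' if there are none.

NE set: (A,P,X), (C,P,W)

(A,P,X): NE
(A,P,Y): not NE [P1→C gives 9>3; P3→W gives 9>8]
(A,P,Z): not NE [P1→B gives 9>3; P2→Q gives 9>8; P3→W gives 9>2]
(A,P,W): not NE [P2→Q gives 10>7]
(A,Q,X): not NE [P1→C gives 4>2; P2→P gives 8>6]
(A,Q,Y): not NE [P1→C gives 4>0; P2→P gives 4>0; P3→X gives 7>5]
(A,Q,Z): not NE [P3→X gives 7>2]
(A,Q,W): not NE [P3→X gives 7>3]
(B,P,X): not NE [P1→A gives 10>3; P3→W gives 7>2]
(B,P,Y): not NE [P1→C gives 9>0; P3→W gives 7>0]
(B,P,Z): not NE [P3→W gives 7>6]
(B,P,W): not NE [P1→C gives 8>7]
(B,Q,X): not NE [P2→P gives 5>4]
(B,Q,Y): not NE [P1→C gives 4>1; P2→P gives 8>0; P3→X gives 8>6]
(B,Q,Z): not NE [P1→C gives 6>1; P2→P gives 5>0; P3→X gives 8>3]
(B,Q,W): not NE [P1→A gives 3>1; P2→P gives 5>4; P3→X gives 8>6]
(C,P,X): not NE [P1→A gives 10>9; P3→W gives 9>7]
(C,P,Y): not NE [P3→W gives 9>4]
(C,P,Z): not NE [P1→B gives 9>0; P3→W gives 9>4]
(C,P,W): NE
(C,Q,X): not NE [P2→P gives 7>4; P3→Y gives 7>4]
(C,Q,Y): not NE [P2→P gives 4>3]
(C,Q,Z): not NE [P2→P gives 4>1; P3→Y gives 7>1]
(C,Q,W): not NE [P1→A gives 3>1; P2→P gives 7>5; P3→Y gives 7>6]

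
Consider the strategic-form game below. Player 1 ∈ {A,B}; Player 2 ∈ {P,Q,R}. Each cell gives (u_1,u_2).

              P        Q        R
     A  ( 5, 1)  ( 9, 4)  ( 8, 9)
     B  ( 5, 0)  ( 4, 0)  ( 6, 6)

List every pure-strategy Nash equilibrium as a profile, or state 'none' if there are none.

(A,P): not NE [P2→R gives 9>1]
(A,Q): not NE [P2→R gives 9>4]
(A,R): NE
(B,P): not NE [P2→R gives 6>0]
(B,Q): not NE [P1→A gives 9>4; P2→R gives 6>0]
(B,R): not NE [P1→A gives 8>6]

Nash profiles: (A,R)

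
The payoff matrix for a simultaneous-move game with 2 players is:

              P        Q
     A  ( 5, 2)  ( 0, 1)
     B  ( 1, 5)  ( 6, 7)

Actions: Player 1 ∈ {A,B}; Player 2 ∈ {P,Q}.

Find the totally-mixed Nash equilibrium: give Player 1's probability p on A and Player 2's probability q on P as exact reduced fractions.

P1 mixes 2/3 on A; P2 mixes 3/5 on P

P1 indiff ⇒ q·5+(1-q)·0 = q·1+(1-q)·6 ⇒ q(4) = (1-q)(6) ⇒ q = 3/5
P2 indiff ⇒ p·2+(1-p)·5 = p·1+(1-p)·7 ⇒ p(1) = (1-p)(2) ⇒ p = 2/3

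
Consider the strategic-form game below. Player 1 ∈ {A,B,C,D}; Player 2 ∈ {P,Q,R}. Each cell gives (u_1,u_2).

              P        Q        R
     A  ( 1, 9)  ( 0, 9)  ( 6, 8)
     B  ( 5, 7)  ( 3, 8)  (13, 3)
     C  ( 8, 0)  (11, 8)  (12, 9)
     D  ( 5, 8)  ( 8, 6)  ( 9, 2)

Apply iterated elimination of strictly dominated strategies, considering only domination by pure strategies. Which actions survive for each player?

Survivors P1:{B,C} P2:{Q,R}

P1 drop A (B beats it: P:5>1 Q:3>0 R:13>6)
P1 drop D (C beats it: P:8>5 Q:11>8 R:12>9)
P2 drop P (Q beats it: B:8>7 C:8>0)
P1→{B,C} P2→{Q,R}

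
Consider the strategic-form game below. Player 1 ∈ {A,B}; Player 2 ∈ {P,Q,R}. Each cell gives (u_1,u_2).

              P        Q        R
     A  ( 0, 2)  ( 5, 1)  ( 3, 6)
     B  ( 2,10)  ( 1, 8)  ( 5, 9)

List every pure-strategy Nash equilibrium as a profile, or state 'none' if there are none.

NE set: (B,P)

(A,P): not NE [P1→B gives 2>0; P2→R gives 6>2]
(A,Q): not NE [P2→R gives 6>1]
(A,R): not NE [P1→B gives 5>3]
(B,P): NE
(B,Q): not NE [P1→A gives 5>1; P2→P gives 10>8]
(B,R): not NE [P2→P gives 10>9]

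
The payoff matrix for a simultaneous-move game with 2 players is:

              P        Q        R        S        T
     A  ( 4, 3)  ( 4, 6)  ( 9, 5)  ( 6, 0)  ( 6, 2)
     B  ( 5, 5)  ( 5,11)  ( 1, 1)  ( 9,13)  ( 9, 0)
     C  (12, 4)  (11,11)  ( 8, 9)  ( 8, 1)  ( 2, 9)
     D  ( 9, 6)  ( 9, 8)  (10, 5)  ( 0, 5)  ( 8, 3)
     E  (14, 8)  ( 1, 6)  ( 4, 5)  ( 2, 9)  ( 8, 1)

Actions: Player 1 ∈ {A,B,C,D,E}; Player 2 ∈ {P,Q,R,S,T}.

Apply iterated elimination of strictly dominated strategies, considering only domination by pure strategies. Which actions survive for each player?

P2 drop R (Q beats it: A:6>5 B:11>1 C:11>9 D:8>5 E:6>5)
P1 drop A (B beats it: P:5>4 Q:5>4 S:9>6 T:9>6)
P2 drop T (Q beats it: B:11>0 C:11>9 D:8>3 E:6>1)
P1 drop D (C beats it: P:12>9 Q:11>9 S:8>0)
P1→{B,C,E} P2→{P,Q,S}

Remaining: P1:{B,C,E} P2:{P,Q,S}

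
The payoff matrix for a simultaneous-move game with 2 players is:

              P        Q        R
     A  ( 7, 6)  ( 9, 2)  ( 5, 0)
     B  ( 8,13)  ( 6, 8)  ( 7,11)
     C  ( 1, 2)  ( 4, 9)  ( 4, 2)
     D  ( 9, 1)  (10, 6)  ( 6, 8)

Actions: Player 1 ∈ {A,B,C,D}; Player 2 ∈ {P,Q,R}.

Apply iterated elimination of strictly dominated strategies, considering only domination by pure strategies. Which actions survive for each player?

P1 drop A (D beats it: P:9>7 Q:10>9 R:6>5)
P1 drop C (B beats it: P:8>1 Q:6>4 R:7>4)
P2 drop Q (R beats it: B:11>8 D:8>6)
P1→{B,D} P2→{P,R}

Remaining: P1:{B,D} P2:{P,R}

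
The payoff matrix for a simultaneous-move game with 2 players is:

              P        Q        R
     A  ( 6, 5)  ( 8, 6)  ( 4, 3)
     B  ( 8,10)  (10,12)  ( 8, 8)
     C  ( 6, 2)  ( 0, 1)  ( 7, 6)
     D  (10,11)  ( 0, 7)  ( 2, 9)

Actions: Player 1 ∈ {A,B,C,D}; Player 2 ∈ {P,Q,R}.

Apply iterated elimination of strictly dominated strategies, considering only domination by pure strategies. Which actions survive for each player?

Remaining: P1:{B,D} P2:{P,Q}

P1 drop A (B beats it: P:8>6 Q:10>8 R:8>4)
P1 drop C (B beats it: P:8>6 Q:10>0 R:8>7)
P2 drop R (P beats it: B:10>8 D:11>9)
P1→{B,D} P2→{P,Q}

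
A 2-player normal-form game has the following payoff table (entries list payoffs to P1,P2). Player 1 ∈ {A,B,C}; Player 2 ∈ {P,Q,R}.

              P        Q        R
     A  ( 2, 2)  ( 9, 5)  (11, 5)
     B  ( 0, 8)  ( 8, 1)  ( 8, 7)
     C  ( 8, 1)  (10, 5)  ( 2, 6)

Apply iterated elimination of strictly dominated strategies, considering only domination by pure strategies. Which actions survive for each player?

Remaining: P1:{A,C} P2:{Q,R}

P1 drop B (A beats it: P:2>0 Q:9>8 R:11>8)
P2 drop P (Q beats it: A:5>2 C:5>1)
P1→{A,C} P2→{Q,R}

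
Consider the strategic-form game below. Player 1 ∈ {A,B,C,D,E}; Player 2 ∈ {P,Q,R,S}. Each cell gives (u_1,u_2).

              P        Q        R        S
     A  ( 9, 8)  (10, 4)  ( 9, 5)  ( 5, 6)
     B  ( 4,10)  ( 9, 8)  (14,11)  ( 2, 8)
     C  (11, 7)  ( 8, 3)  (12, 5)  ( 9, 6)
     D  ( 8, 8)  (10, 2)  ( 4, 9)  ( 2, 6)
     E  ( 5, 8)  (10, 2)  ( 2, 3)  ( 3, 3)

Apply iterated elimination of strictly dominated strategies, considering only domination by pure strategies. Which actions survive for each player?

Survivors P1:{B,C} P2:{P,R}

P2 drop Q (P beats it: A:8>4 B:10>8 C:7>3 D:8>2 E:8>2)
P1 drop A (C beats it: P:11>9 R:12>9 S:9>5)
P1 drop D (C beats it: P:11>8 R:12>4 S:9>2)
P1 drop E (C beats it: P:11>5 R:12>2 S:9>3)
P2 drop S (P beats it: B:10>8 C:7>6)
P1→{B,C} P2→{P,R}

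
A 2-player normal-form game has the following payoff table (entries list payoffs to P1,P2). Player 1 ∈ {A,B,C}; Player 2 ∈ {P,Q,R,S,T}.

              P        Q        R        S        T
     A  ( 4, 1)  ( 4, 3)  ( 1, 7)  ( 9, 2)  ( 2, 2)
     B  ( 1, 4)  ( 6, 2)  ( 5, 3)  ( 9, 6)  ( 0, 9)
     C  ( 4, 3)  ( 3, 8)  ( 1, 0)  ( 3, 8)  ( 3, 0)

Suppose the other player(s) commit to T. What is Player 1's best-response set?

u_1(A vs T) = 2
u_1(B vs T) = 0
u_1(C vs T) = 3
max payoff 3 at {C}

BR_1 = {C}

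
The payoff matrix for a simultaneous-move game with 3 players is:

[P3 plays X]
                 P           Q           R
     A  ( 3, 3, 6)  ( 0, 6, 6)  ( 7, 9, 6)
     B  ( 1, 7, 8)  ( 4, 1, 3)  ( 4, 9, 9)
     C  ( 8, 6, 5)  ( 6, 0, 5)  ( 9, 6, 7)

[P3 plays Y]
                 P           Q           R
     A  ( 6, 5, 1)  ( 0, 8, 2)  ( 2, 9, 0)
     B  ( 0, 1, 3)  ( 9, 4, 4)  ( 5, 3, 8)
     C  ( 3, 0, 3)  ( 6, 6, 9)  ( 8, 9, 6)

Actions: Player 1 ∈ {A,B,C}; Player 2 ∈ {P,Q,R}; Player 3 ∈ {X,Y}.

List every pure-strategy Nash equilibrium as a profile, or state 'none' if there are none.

(A,P,X): not NE [P1→C gives 8>3; P2→R gives 9>3]
(A,P,Y): not NE [P2→R gives 9>5; P3→X gives 6>1]
(A,Q,X): not NE [P1→C gives 6>0; P2→R gives 9>6]
(A,Q,Y): not NE [P1→B gives 9>0; P2→R gives 9>8; P3→X gives 6>2]
(A,R,X): not NE [P1→C gives 9>7]
(A,R,Y): not NE [P1→C gives 8>2; P3→X gives 6>0]
(B,P,X): not NE [P1→C gives 8>1; P2→R gives 9>7]
(B,P,Y): not NE [P1→A gives 6>0; P2→Q gives 4>1; P3→X gives 8>3]
(B,Q,X): not NE [P1→C gives 6>4; P2→R gives 9>1; P3→Y gives 4>3]
(B,Q,Y): NE
(B,R,X): not NE [P1→C gives 9>4]
(B,R,Y): not NE [P1→C gives 8>5; P2→Q gives 4>3; P3→X gives 9>8]
(C,P,X): NE
(C,P,Y): not NE [P1→A gives 6>3; P2→R gives 9>0; P3→X gives 5>3]
(C,Q,X): not NE [P2→R gives 6>0; P3→Y gives 9>5]
(C,Q,Y): not NE [P1→B gives 9>6; P2→R gives 9>6]
(C,R,X): NE
(C,R,Y): not NE [P3→X gives 7>6]

PSNE = {(B,Q,Y), (C,P,X), (C,R,X)}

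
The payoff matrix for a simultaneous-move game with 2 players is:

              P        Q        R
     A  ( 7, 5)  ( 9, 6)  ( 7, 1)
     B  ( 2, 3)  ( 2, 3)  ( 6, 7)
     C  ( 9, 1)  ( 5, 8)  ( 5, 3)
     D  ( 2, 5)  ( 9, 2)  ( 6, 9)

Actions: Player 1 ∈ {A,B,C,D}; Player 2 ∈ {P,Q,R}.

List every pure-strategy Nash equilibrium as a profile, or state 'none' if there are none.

(A,P): not NE [P1→C gives 9>7; P2→Q gives 6>5]
(A,Q): NE
(A,R): not NE [P2→Q gives 6>1]
(B,P): not NE [P1→C gives 9>2; P2→R gives 7>3]
(B,Q): not NE [P1→D gives 9>2; P2→R gives 7>3]
(B,R): not NE [P1→A gives 7>6]
(C,P): not NE [P2→Q gives 8>1]
(C,Q): not NE [P1→D gives 9>5]
(C,R): not NE [P1→A gives 7>5; P2→Q gives 8>3]
(D,P): not NE [P1→C gives 9>2; P2→R gives 9>5]
(D,Q): not NE [P2→R gives 9>2]
(D,R): not NE [P1→A gives 7>6]

Nash profiles: (A,Q)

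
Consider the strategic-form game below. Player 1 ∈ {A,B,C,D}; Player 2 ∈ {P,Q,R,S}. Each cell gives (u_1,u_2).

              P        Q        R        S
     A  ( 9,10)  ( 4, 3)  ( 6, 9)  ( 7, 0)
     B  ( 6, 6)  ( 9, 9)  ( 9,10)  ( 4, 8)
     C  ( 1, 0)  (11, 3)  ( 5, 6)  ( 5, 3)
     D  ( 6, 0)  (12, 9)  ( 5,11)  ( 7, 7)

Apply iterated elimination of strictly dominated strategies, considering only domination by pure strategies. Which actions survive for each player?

P2 drop Q (R beats it: A:9>3 B:10>9 C:6>3 D:11>9)
P1 drop C (A beats it: P:9>1 R:6>5 S:7>5)
P2 drop S (R beats it: A:9>0 B:10>8 D:11>7)
P1 drop D (A beats it: P:9>6 R:6>5)
P1→{A,B} P2→{P,R}

Remaining: P1:{A,B} P2:{P,R}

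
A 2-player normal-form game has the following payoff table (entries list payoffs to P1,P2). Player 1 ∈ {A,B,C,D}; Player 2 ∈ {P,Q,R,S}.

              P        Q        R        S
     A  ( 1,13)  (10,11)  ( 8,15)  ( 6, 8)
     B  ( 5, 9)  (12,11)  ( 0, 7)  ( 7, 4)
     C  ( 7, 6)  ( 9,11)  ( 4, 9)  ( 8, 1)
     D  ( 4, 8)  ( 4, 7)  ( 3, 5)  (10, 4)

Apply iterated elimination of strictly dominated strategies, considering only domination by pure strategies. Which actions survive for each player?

P2 drop S (P beats it: A:13>8 B:9>4 C:6>1 D:8>4)
P1 drop D (C beats it: P:7>4 Q:9>4 R:4>3)
P1→{A,B,C} P2→{P,Q,R}

Survivors P1:{A,B,C} P2:{P,Q,R}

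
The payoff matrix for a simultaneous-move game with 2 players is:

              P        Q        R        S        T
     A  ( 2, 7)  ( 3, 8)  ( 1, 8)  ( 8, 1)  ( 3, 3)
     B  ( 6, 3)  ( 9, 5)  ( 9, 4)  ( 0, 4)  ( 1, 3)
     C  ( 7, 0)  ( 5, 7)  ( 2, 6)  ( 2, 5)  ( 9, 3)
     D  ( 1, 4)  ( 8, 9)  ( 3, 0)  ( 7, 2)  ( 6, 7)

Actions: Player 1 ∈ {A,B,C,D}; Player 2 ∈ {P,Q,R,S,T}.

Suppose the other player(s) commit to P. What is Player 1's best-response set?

BR_1 = {C}

u_1(A vs P) = 2
u_1(B vs P) = 6
u_1(C vs P) = 7
u_1(D vs P) = 1
max payoff 7 at {C}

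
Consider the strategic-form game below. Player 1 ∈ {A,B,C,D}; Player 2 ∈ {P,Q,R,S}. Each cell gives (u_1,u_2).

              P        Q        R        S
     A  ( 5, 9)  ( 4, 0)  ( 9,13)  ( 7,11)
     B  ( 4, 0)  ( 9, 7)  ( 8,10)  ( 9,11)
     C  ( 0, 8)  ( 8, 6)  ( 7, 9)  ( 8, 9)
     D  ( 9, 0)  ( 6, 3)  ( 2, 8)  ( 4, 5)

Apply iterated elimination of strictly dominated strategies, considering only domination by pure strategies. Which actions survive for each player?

P1 drop C (B beats it: P:4>0 Q:9>8 R:8>7 S:9>8)
P2 drop P (R beats it: A:13>9 B:10>0 D:8>0)
P1 drop D (B beats it: Q:9>6 R:8>2 S:9>4)
P2 drop Q (R beats it: A:13>0 B:10>7)
P1→{A,B} P2→{R,S}

Survivors P1:{A,B} P2:{R,S}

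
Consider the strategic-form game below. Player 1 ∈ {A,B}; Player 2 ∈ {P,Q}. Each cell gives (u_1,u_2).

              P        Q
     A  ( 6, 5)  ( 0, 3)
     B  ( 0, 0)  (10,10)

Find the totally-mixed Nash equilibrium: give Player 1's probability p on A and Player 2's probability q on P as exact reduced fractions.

(p,q) = (5/6, 5/8)

P1 indiff ⇒ q·6+(1-q)·0 = q·0+(1-q)·10 ⇒ q(6) = (1-q)(10) ⇒ q = 5/8
P2 indiff ⇒ p·5+(1-p)·0 = p·3+(1-p)·10 ⇒ p(2) = (1-p)(10) ⇒ p = 5/6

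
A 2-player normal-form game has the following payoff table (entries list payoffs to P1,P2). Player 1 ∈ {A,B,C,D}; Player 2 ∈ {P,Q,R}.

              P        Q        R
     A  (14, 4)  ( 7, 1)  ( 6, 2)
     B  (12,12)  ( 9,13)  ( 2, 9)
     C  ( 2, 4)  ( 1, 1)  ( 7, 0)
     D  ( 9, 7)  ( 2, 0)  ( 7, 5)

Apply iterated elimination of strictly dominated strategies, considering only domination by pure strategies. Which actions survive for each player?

P2 drop R (P beats it: A:4>2 B:12>9 C:4>0 D:7>5)
P1 drop C (A beats it: P:14>2 Q:7>1)
P1 drop D (A beats it: P:14>9 Q:7>2)
P1→{A,B} P2→{P,Q}

IESDS → P1:{A,B} P2:{P,Q}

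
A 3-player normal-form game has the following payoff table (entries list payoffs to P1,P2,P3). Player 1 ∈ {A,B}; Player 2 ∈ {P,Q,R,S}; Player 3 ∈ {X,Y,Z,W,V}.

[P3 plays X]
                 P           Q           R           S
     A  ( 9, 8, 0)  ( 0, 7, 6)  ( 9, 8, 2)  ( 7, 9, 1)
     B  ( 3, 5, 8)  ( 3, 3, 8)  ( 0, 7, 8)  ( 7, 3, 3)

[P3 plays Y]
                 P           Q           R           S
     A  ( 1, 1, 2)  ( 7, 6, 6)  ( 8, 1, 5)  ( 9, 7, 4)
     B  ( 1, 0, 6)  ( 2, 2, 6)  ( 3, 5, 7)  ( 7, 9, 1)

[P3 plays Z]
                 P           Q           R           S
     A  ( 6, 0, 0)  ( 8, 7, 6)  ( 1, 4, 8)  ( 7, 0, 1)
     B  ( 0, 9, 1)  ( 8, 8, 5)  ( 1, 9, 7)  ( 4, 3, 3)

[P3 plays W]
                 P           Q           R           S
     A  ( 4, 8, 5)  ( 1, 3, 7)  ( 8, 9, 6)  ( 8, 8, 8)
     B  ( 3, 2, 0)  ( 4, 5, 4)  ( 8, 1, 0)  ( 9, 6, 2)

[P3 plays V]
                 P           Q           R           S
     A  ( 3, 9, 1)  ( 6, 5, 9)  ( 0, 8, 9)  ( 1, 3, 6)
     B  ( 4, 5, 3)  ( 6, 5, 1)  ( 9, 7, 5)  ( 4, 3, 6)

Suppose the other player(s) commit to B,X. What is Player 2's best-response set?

argmax u_2 = {R}

u_2(P vs B,X) = 5
u_2(Q vs B,X) = 3
u_2(R vs B,X) = 7
u_2(S vs B,X) = 3
max payoff 7 at {R}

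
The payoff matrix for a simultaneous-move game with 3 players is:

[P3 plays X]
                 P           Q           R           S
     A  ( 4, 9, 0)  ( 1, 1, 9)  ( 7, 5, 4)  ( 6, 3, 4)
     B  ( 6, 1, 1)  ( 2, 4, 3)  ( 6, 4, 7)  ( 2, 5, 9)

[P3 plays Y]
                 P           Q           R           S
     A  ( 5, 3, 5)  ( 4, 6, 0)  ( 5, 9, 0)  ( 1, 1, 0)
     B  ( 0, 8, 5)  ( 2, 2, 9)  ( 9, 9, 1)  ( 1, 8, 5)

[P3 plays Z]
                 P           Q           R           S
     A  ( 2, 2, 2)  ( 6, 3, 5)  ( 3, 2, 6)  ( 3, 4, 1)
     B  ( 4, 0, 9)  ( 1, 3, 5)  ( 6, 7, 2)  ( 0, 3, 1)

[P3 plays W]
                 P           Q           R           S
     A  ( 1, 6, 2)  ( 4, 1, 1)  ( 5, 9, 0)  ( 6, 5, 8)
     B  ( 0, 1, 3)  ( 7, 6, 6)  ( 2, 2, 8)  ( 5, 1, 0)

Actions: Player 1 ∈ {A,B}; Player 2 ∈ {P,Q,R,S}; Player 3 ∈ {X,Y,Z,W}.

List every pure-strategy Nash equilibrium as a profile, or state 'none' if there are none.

PSNE: ∅

(A,P,X): not NE [P1→B gives 6>4; P3→Y gives 5>0]
(A,P,Y): not NE [P2→R gives 9>3]
(A,P,Z): not NE [P1→B gives 4>2; P2→S gives 4>2; P3→Y gives 5>2]
(A,P,W): not NE [P2→R gives 9>6; P3→Y gives 5>2]
(A,Q,X): not NE [P1→B gives 2>1; P2→P gives 9>1]
(A,Q,Y): not NE [P2→R gives 9>6; P3→X gives 9>0]
(A,Q,Z): not NE [P2→S gives 4>3; P3→X gives 9>5]
(A,Q,W): not NE [P1→B gives 7>4; P2→R gives 9>1; P3→X gives 9>1]
(A,R,X): not NE [P2→P gives 9>5; P3→Z gives 6>4]
(A,R,Y): not NE [P1→B gives 9>5; P3→Z gives 6>0]
(A,R,Z): not NE [P1→B gives 6>3; P2→S gives 4>2]
(A,R,W): not NE [P3→Z gives 6>0]
(A,S,X): not NE [P2→P gives 9>3; P3→W gives 8>4]
(A,S,Y): not NE [P2→R gives 9>1; P3→W gives 8>0]
(A,S,Z): not NE [P3→W gives 8>1]
(A,S,W): not NE [P2→R gives 9>5]
(B,P,X): not NE [P2→S gives 5>1; P3→Z gives 9>1]
(B,P,Y): not NE [P1→A gives 5>0; P2→R gives 9>8; P3→Z gives 9>5]
(B,P,Z): not NE [P2→R gives 7>0]
(B,P,W): not NE [P1→A gives 1>0; P2→Q gives 6>1; P3→Z gives 9>3]
(B,Q,X): not NE [P2→S gives 5>4; P3→Y gives 9>3]
(B,Q,Y): not NE [P1→A gives 4>2; P2→R gives 9>2]
(B,Q,Z): not NE [P1→A gives 6>1; P2→R gives 7>3; P3→Y gives 9>5]
(B,Q,W): not NE [P3→Y gives 9>6]
(B,R,X): not NE [P1→A gives 7>6; P2→S gives 5>4; P3→W gives 8>7]
(B,R,Y): not NE [P3→W gives 8>1]
(B,R,Z): not NE [P3→W gives 8>2]
(B,R,W): not NE [P1→A gives 5>2; P2→Q gives 6>2]
(B,S,X): not NE [P1→A gives 6>2]
(B,S,Y): not NE [P2→R gives 9>8; P3→X gives 9>5]
(B,S,Z): not NE [P1→A gives 3>0; P2→R gives 7>3; P3→X gives 9>1]
(B,S,W): not NE [P1→A gives 6>5; P2→Q gives 6>1; P3→X gives 9>0]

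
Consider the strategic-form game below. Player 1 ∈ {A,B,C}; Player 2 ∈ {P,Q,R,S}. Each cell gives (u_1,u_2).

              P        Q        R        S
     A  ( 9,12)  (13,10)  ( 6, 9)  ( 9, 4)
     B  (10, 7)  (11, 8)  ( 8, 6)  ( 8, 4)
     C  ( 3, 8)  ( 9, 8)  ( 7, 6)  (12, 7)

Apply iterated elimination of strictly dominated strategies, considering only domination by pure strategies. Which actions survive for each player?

P2 drop R (P beats it: A:12>9 B:7>6 C:8>6)
P2 drop S (P beats it: A:12>4 B:7>4 C:8>7)
P1 drop C (A beats it: P:9>3 Q:13>9)
P1→{A,B} P2→{P,Q}

IESDS → P1:{A,B} P2:{P,Q}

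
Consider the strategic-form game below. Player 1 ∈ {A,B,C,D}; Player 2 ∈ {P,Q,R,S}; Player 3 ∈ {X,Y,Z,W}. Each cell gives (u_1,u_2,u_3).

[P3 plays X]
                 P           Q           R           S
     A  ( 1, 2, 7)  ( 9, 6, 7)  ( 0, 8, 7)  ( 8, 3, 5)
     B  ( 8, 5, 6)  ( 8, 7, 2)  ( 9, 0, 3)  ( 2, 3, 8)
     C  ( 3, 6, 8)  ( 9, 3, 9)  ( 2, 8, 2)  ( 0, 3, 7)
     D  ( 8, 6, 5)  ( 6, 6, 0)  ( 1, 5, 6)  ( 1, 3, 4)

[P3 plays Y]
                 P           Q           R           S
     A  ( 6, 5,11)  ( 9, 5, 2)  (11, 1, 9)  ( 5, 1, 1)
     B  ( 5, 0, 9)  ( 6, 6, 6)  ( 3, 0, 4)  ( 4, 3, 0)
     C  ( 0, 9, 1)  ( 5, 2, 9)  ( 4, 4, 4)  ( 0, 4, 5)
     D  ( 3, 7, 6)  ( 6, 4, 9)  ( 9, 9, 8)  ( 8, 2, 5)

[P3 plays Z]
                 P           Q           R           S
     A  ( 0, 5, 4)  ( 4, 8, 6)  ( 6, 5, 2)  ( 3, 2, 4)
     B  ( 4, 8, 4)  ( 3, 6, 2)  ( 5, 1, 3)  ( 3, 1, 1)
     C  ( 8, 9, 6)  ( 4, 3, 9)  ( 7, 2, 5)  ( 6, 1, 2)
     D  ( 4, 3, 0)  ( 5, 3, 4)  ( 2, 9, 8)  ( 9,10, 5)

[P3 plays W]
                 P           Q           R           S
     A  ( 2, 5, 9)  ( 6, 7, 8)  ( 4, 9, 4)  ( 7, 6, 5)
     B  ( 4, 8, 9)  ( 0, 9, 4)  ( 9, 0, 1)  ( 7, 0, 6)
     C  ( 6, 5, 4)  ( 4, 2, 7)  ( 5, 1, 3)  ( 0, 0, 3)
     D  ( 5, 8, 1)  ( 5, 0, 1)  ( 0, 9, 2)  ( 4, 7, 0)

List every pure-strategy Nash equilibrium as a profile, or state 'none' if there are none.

Nash profiles: (A,P,Y), (D,S,Z)

(A,P,X): not NE [P1→D gives 8>1; P2→R gives 8>2; P3→Y gives 11>7]
(A,P,Y): NE
(A,P,Z): not NE [P1→C gives 8>0; P2→Q gives 8>5; P3→Y gives 11>4]
(A,P,W): not NE [P1→C gives 6>2; P2→R gives 9>5; P3→Y gives 11>9]
(A,Q,X): not NE [P2→R gives 8>6; P3→W gives 8>7]
(A,Q,Y): not NE [P3→W gives 8>2]
(A,Q,Z): not NE [P1→D gives 5>4; P3→W gives 8>6]
(A,Q,W): not NE [P2→R gives 9>7]
(A,R,X): not NE [P1→B gives 9>0; P3→Y gives 9>7]
(A,R,Y): not NE [P2→Q gives 5>1]
(A,R,Z): not NE [P1→C gives 7>6; P2→Q gives 8>5; P3→Y gives 9>2]
(A,R,W): not NE [P1→B gives 9>4; P3→Y gives 9>4]
(A,S,X): not NE [P2→R gives 8>3]
(A,S,Y): not NE [P1→D gives 8>5; P2→Q gives 5>1; P3→W gives 5>1]
(A,S,Z): not NE [P1→D gives 9>3; P2→Q gives 8>2; P3→W gives 5>4]
(A,S,W): not NE [P2→R gives 9>6]
(B,P,X): not NE [P2→Q gives 7>5; P3→W gives 9>6]
(B,P,Y): not NE [P1→A gives 6>5; P2→Q gives 6>0]
(B,P,Z): not NE [P1→C gives 8>4; P3→W gives 9>4]
(B,P,W): not NE [P1→C gives 6>4; P2→Q gives 9>8]
(B,Q,X): not NE [P1→C gives 9>8; P3→Y gives 6>2]
(B,Q,Y): not NE [P1→A gives 9>6]
(B,Q,Z): not NE [P1→D gives 5>3; P2→P gives 8>6; P3→Y gives 6>2]
(B,Q,W): not NE [P1→A gives 6>0; P3→Y gives 6>4]
(B,R,X): not NE [P2→Q gives 7>0; P3→Y gives 4>3]
(B,R,Y): not NE [P1→A gives 11>3; P2→Q gives 6>0]
(B,R,Z): not NE [P1→C gives 7>5; P2→P gives 8>1; P3→Y gives 4>3]
(B,R,W): not NE [P2→Q gives 9>0; P3→Y gives 4>1]
(B,S,X): not NE [P1→A gives 8>2; P2→Q gives 7>3]
(B,S,Y): not NE [P1→D gives 8>4; P2→Q gives 6>3; P3→X gives 8>0]
(B,S,Z): not NE [P1→D gives 9>3; P2→P gives 8>1; P3→X gives 8>1]
(B,S,W): not NE [P2→Q gives 9>0; P3→X gives 8>6]
(C,P,X): not NE [P1→D gives 8>3; P2→R gives 8>6]
(C,P,Y): not NE [P1→A gives 6>0; P3→X gives 8>1]
(C,P,Z): not NE [P3→X gives 8>6]
(C,P,W): not NE [P3→X gives 8>4]
(C,Q,X): not NE [P2→R gives 8>3]
(C,Q,Y): not NE [P1→A gives 9>5; P2→P gives 9>2]
(C,Q,Z): not NE [P1→D gives 5>4; P2→P gives 9>3]
(C,Q,W): not NE [P1→A gives 6>4; P2→P gives 5>2; P3→Z gives 9>7]
(C,R,X): not NE [P1→B gives 9>2; P3→Z gives 5>2]
(C,R,Y): not NE [P1→A gives 11>4; P2→P gives 9>4; P3→Z gives 5>4]
(C,R,Z): not NE [P2→P gives 9>2]
(C,R,W): not NE [P1→B gives 9>5; P2→P gives 5>1; P3→Z gives 5>3]
(C,S,X): not NE [P1→A gives 8>0; P2→R gives 8>3]
(C,S,Y): not NE [P1→D gives 8>0; P2→P gives 9>4; P3→X gives 7>5]
(C,S,Z): not NE [P1→D gives 9>6; P2→P gives 9>1; P3→X gives 7>2]
(C,S,W): not NE [P1→B gives 7>0; P2→P gives 5>0; P3→X gives 7>3]
(D,P,X): not NE [P3→Y gives 6>5]
(D,P,Y): not NE [P1→A gives 6>3; P2→R gives 9>7]
(D,P,Z): not NE [P1→C gives 8>4; P2→S gives 10>3; P3→Y gives 6>0]
(D,P,W): not NE [P1→C gives 6>5; P2→R gives 9>8; P3→Y gives 6>1]
(D,Q,X): not NE [P1→C gives 9>6; P3→Y gives 9>0]
(D,Q,Y): not NE [P1→A gives 9>6; P2→R gives 9>4]
(D,Q,Z): not NE [P2→S gives 10>3; P3→Y gives 9>4]
(D,Q,W): not NE [P1→A gives 6>5; P2→R gives 9>0; P3→Y gives 9>1]
(D,R,X): not NE [P1→B gives 9>1; P2→Q gives 6>5; P3→Z gives 8>6]
(D,R,Y): not NE [P1→A gives 11>9]
(D,R,Z): not NE [P1→C gives 7>2; P2→S gives 10>9]
(D,R,W): not NE [P1→B gives 9>0; P3→Z gives 8>2]
(D,S,X): not NE [P1→A gives 8>1; P2→Q gives 6>3; P3→Z gives 5>4]
(D,S,Y): not NE [P2→R gives 9>2]
(D,S,Z): NE
(D,S,W): not NE [P1→B gives 7>4; P2→R gives 9>7; P3→Z gives 5>0]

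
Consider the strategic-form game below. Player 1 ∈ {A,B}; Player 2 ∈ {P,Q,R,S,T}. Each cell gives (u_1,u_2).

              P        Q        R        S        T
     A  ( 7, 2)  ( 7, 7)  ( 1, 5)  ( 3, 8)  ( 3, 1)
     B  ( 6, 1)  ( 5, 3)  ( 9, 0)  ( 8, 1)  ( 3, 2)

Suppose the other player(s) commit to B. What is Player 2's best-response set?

argmax u_2 = {Q}

u_2(P vs B) = 1
u_2(Q vs B) = 3
u_2(R vs B) = 0
u_2(S vs B) = 1
u_2(T vs B) = 2
max payoff 3 at {Q}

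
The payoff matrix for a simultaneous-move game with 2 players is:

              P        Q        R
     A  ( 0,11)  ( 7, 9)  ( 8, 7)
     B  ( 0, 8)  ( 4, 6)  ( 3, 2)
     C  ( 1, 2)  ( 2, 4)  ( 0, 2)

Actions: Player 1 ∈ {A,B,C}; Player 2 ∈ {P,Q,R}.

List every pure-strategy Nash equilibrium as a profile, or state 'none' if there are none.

(A,P): not NE [P1→C gives 1>0]
(A,Q): not NE [P2→P gives 11>9]
(A,R): not NE [P2→P gives 11>7]
(B,P): not NE [P1→C gives 1>0]
(B,Q): not NE [P1→A gives 7>4; P2→P gives 8>6]
(B,R): not NE [P1→A gives 8>3; P2→P gives 8>2]
(C,P): not NE [P2→Q gives 4>2]
(C,Q): not NE [P1→A gives 7>2]
(C,R): not NE [P1→A gives 8>0; P2→Q gives 4>2]

Equilibria: none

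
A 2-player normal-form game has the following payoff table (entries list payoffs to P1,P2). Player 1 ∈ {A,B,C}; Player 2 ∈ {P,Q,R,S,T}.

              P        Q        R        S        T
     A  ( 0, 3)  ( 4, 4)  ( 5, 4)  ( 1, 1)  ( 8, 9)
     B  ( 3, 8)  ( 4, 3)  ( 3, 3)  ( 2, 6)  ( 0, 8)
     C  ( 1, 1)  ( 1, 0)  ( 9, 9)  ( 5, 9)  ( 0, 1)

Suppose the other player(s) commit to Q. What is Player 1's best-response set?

argmax u_1 = {A,B}

u_1(A vs Q) = 4
u_1(B vs Q) = 4
u_1(C vs Q) = 1
max payoff 4 at {A,B}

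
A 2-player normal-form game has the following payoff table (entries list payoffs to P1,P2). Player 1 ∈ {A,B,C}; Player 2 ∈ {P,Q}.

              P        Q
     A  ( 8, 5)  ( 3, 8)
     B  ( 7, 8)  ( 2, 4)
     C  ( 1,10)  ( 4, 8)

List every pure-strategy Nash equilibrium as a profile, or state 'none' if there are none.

(A,P): not NE [P2→Q gives 8>5]
(A,Q): not NE [P1→C gives 4>3]
(B,P): not NE [P1→A gives 8>7]
(B,Q): not NE [P1→C gives 4>2; P2→P gives 8>4]
(C,P): not NE [P1→A gives 8>1]
(C,Q): not NE [P2→P gives 10>8]

PSNE: ∅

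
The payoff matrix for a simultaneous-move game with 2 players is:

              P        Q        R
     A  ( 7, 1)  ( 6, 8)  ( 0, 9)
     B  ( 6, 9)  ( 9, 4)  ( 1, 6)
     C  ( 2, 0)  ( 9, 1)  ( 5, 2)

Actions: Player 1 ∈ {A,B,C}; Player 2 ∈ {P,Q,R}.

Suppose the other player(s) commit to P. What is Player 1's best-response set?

u_1(A vs P) = 7
u_1(B vs P) = 6
u_1(C vs P) = 2
max payoff 7 at {A}

BR_1 = {A}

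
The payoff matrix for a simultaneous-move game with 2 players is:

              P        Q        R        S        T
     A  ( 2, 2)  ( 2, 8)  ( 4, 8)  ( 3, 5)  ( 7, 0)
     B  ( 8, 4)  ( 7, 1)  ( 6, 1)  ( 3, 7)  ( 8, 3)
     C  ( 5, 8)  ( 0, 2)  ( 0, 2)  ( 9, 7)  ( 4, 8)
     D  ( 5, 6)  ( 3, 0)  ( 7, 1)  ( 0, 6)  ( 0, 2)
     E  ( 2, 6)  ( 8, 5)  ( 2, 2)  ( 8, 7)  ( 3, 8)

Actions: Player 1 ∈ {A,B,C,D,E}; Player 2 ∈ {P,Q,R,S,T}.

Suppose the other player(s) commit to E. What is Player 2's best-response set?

P2 best: {T}

u_2(P vs E) = 6
u_2(Q vs E) = 5
u_2(R vs E) = 2
u_2(S vs E) = 7
u_2(T vs E) = 8
max payoff 8 at {T}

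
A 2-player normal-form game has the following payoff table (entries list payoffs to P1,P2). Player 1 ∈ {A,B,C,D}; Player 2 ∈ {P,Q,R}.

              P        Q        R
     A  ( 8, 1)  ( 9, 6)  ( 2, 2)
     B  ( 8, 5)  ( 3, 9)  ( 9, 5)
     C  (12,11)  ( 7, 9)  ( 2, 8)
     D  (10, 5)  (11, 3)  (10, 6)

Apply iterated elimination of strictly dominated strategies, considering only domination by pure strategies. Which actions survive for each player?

Survivors P1:{C,D} P2:{P,R}

P1 drop A (D beats it: P:10>8 Q:11>9 R:10>2)
P1 drop B (D beats it: P:10>8 Q:11>3 R:10>9)
P2 drop Q (P beats it: C:11>9 D:5>3)
P1→{C,D} P2→{P,R}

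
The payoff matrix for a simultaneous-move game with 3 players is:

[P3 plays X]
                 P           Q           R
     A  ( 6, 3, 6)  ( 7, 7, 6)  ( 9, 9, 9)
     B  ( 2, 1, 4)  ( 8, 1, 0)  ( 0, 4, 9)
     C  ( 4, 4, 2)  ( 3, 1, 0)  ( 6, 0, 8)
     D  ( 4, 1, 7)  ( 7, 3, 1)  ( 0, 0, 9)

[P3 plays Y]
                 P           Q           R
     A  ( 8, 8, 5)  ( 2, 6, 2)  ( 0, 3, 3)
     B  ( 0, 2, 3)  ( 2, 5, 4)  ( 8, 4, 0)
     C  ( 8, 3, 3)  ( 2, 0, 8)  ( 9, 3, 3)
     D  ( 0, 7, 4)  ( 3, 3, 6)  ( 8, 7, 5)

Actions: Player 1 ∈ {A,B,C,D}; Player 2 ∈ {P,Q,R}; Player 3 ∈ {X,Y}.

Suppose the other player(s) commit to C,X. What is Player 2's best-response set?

P2 best: {P}

u_2(P vs C,X) = 4
u_2(Q vs C,X) = 1
u_2(R vs C,X) = 0
max payoff 4 at {P}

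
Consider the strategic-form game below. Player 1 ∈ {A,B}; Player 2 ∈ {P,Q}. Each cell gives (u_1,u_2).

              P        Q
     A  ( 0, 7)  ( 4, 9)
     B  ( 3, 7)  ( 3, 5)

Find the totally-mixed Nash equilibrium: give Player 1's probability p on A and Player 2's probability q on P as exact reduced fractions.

P1 indiff ⇒ q·0+(1-q)·4 = q·3+(1-q)·3 ⇒ q(-3) = (1-q)(-1) ⇒ q = 1/4
P2 indiff ⇒ p·7+(1-p)·7 = p·9+(1-p)·5 ⇒ p(-2) = (1-p)(-2) ⇒ p = 1/2

p=1/2, q=1/4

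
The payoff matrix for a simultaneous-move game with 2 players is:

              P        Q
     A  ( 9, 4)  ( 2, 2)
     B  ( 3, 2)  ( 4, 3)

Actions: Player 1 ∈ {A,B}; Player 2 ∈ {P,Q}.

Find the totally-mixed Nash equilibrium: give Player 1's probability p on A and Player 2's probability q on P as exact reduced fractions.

P1 indiff ⇒ q·9+(1-q)·2 = q·3+(1-q)·4 ⇒ q(6) = (1-q)(2) ⇒ q = 1/4
P2 indiff ⇒ p·4+(1-p)·2 = p·2+(1-p)·3 ⇒ p(2) = (1-p)(1) ⇒ p = 1/3

p=1/3, q=1/4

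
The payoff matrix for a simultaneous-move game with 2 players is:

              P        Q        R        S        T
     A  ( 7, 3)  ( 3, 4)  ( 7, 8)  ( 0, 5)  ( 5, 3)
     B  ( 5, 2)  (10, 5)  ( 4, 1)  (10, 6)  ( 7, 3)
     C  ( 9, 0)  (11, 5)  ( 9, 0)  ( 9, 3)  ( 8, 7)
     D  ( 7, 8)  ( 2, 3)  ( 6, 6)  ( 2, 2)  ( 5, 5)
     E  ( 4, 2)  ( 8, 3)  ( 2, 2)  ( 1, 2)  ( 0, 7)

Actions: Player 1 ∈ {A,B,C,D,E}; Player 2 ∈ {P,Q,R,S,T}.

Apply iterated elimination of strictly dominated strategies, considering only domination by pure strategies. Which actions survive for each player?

P1 drop A (C beats it: P:9>7 Q:11>3 R:9>7 S:9>0 T:8>5)
P1 drop D (C beats it: P:9>7 Q:11>2 R:9>6 S:9>2 T:8>5)
P1 drop E (B beats it: P:5>4 Q:10>8 R:4>2 S:10>1 T:7>0)
P2 drop P (Q beats it: B:5>2 C:5>0)
P2 drop R (Q beats it: B:5>1 C:5>0)
P1→{B,C} P2→{Q,S,T}

Survivors P1:{B,C} P2:{Q,S,T}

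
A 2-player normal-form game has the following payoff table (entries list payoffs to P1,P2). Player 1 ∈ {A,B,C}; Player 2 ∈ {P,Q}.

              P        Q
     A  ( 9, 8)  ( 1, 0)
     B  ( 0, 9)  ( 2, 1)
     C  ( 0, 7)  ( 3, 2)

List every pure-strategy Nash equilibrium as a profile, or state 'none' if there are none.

PSNE = {(A,P)}

(A,P): NE
(A,Q): not NE [P1→C gives 3>1; P2→P gives 8>0]
(B,P): not NE [P1→A gives 9>0]
(B,Q): not NE [P1→C gives 3>2; P2→P gives 9>1]
(C,P): not NE [P1→A gives 9>0]
(C,Q): not NE [P2→P gives 7>2]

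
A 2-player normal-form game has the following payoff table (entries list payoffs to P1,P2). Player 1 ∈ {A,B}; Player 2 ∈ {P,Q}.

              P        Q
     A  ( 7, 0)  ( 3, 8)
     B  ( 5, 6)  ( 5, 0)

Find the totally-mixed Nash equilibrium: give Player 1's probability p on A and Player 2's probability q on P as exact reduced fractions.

P1 indiff ⇒ q·7+(1-q)·3 = q·5+(1-q)·5 ⇒ q(2) = (1-q)(2) ⇒ q = 1/2
P2 indiff ⇒ p·0+(1-p)·6 = p·8+(1-p)·0 ⇒ p(-8) = (1-p)(-6) ⇒ p = 3/7

P1 mixes 3/7 on A; P2 mixes 1/2 on P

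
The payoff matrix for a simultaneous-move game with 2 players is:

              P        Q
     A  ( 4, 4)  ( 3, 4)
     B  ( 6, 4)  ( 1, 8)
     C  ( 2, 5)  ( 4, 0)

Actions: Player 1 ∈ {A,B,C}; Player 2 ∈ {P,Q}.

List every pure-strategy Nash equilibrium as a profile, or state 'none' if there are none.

No pure NE.

(A,P): not NE [P1→B gives 6>4]
(A,Q): not NE [P1→C gives 4>3]
(B,P): not NE [P2→Q gives 8>4]
(B,Q): not NE [P1→C gives 4>1]
(C,P): not NE [P1→B gives 6>2]
(C,Q): not NE [P2→P gives 5>0]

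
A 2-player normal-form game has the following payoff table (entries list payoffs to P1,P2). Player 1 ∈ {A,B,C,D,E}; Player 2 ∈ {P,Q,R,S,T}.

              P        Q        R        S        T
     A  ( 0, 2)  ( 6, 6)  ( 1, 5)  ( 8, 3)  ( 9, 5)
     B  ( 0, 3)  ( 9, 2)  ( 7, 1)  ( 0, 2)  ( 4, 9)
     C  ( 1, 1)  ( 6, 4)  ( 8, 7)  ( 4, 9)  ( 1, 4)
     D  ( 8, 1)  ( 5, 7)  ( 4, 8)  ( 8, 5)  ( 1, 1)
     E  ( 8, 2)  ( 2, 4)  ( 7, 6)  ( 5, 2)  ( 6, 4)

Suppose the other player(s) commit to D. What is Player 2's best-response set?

u_2(P vs D) = 1
u_2(Q vs D) = 7
u_2(R vs D) = 8
u_2(S vs D) = 5
u_2(T vs D) = 1
max payoff 8 at {R}

P2 best: {R}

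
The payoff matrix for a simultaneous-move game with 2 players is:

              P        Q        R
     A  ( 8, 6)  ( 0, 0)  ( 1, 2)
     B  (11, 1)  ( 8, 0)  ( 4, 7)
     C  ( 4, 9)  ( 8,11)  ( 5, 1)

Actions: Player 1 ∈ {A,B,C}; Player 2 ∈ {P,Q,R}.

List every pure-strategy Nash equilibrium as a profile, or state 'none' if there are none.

(A,P): not NE [P1→B gives 11>8]
(A,Q): not NE [P1→C gives 8>0; P2→P gives 6>0]
(A,R): not NE [P1→C gives 5>1; P2→P gives 6>2]
(B,P): not NE [P2→R gives 7>1]
(B,Q): not NE [P2→R gives 7>0]
(B,R): not NE [P1→C gives 5>4]
(C,P): not NE [P1→B gives 11>4; P2→Q gives 11>9]
(C,Q): NE
(C,R): not NE [P2→Q gives 11>1]

Nash profiles: (C,Q)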